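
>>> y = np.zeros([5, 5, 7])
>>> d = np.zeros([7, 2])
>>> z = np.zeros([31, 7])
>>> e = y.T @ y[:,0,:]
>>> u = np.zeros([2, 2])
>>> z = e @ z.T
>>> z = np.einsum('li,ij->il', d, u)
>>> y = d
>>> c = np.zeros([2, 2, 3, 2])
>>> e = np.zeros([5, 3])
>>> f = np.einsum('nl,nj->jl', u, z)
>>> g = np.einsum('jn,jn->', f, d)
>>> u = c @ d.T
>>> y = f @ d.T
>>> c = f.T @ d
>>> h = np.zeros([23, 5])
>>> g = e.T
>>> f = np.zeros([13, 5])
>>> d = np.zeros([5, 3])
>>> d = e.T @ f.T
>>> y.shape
(7, 7)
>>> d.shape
(3, 13)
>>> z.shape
(2, 7)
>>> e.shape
(5, 3)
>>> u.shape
(2, 2, 3, 7)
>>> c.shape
(2, 2)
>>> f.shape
(13, 5)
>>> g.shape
(3, 5)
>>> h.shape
(23, 5)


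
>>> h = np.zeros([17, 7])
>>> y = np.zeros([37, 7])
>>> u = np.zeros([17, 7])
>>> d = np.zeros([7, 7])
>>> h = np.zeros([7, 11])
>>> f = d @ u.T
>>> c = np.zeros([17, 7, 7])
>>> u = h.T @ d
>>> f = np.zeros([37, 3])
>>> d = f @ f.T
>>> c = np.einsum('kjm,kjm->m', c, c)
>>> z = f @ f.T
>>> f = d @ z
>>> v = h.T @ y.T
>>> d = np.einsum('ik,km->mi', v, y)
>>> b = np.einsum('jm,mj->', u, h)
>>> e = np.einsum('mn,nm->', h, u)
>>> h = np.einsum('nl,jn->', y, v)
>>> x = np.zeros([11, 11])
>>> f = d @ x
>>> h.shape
()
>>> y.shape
(37, 7)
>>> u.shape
(11, 7)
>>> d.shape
(7, 11)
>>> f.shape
(7, 11)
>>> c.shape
(7,)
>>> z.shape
(37, 37)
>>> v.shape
(11, 37)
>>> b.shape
()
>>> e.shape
()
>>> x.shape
(11, 11)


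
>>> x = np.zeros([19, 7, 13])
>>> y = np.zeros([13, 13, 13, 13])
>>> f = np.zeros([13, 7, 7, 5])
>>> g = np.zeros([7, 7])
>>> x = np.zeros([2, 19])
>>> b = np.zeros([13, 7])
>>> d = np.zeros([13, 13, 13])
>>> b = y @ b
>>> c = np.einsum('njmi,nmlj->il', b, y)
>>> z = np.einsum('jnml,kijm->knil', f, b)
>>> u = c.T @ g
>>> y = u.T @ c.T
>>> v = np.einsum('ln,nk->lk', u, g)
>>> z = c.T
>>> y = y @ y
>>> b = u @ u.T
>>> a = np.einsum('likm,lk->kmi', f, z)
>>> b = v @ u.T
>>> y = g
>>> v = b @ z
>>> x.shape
(2, 19)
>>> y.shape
(7, 7)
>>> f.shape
(13, 7, 7, 5)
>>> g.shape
(7, 7)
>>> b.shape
(13, 13)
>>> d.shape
(13, 13, 13)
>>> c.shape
(7, 13)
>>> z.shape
(13, 7)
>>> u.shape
(13, 7)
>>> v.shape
(13, 7)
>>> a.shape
(7, 5, 7)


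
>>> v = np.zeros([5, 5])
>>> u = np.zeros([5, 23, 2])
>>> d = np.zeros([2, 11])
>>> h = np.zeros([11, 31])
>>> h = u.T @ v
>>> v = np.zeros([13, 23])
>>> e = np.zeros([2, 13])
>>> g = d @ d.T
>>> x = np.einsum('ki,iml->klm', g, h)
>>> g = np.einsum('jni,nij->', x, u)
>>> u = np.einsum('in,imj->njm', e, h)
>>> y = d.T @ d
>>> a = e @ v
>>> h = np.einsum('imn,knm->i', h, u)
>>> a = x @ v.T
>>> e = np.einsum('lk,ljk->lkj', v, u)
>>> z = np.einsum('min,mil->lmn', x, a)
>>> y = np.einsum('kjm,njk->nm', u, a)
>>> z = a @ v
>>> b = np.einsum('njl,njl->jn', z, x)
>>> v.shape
(13, 23)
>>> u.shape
(13, 5, 23)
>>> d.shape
(2, 11)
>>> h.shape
(2,)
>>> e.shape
(13, 23, 5)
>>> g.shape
()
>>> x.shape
(2, 5, 23)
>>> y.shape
(2, 23)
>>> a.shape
(2, 5, 13)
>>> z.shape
(2, 5, 23)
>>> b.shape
(5, 2)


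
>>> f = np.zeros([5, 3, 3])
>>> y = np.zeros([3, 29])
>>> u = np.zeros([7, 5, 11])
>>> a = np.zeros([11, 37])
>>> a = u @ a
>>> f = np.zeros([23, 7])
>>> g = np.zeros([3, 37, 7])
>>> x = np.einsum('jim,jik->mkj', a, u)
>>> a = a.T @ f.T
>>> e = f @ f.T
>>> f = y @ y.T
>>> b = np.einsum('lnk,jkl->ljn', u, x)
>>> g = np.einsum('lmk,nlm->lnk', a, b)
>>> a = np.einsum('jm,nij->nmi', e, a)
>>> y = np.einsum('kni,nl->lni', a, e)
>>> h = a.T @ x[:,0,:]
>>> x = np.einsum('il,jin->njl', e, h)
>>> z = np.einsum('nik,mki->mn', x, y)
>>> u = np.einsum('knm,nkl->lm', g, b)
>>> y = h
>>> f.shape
(3, 3)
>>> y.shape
(5, 23, 7)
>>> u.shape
(5, 23)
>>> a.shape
(37, 23, 5)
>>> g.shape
(37, 7, 23)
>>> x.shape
(7, 5, 23)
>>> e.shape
(23, 23)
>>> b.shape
(7, 37, 5)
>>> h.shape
(5, 23, 7)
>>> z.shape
(23, 7)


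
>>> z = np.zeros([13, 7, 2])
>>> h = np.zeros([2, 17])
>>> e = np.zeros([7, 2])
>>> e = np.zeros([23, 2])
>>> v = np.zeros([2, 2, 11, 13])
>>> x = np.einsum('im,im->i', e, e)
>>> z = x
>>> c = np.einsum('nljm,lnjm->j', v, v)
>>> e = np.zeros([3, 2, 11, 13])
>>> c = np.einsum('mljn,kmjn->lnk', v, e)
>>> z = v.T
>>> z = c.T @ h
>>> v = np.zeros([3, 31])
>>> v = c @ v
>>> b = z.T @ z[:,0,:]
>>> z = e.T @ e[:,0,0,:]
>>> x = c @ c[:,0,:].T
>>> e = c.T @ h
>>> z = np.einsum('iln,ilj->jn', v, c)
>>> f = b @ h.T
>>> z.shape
(3, 31)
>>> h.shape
(2, 17)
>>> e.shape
(3, 13, 17)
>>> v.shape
(2, 13, 31)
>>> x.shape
(2, 13, 2)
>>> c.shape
(2, 13, 3)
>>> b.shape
(17, 13, 17)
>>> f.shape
(17, 13, 2)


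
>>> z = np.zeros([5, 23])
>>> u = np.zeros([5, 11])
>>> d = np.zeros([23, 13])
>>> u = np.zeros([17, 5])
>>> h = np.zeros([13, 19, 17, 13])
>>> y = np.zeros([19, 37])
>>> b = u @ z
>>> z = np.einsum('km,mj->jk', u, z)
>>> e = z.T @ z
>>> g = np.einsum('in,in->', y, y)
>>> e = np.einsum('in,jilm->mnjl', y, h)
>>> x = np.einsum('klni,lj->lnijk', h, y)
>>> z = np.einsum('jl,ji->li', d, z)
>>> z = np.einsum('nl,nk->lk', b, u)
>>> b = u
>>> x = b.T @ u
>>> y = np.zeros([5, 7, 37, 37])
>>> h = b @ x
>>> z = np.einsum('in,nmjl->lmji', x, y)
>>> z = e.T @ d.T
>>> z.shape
(17, 13, 37, 23)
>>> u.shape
(17, 5)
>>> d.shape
(23, 13)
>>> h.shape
(17, 5)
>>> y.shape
(5, 7, 37, 37)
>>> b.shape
(17, 5)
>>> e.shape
(13, 37, 13, 17)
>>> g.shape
()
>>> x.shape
(5, 5)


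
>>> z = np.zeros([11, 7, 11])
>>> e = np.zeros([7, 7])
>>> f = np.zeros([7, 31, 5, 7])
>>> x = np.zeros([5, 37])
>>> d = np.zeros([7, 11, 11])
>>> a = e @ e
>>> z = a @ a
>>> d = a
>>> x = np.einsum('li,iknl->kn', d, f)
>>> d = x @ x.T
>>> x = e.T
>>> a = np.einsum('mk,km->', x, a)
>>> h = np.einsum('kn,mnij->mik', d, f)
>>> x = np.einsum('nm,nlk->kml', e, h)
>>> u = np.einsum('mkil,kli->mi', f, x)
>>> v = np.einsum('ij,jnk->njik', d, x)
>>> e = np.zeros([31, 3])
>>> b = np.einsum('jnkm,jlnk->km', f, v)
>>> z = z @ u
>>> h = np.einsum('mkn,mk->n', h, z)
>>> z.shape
(7, 5)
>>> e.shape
(31, 3)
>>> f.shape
(7, 31, 5, 7)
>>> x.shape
(31, 7, 5)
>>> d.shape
(31, 31)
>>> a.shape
()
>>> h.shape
(31,)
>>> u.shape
(7, 5)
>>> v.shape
(7, 31, 31, 5)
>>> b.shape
(5, 7)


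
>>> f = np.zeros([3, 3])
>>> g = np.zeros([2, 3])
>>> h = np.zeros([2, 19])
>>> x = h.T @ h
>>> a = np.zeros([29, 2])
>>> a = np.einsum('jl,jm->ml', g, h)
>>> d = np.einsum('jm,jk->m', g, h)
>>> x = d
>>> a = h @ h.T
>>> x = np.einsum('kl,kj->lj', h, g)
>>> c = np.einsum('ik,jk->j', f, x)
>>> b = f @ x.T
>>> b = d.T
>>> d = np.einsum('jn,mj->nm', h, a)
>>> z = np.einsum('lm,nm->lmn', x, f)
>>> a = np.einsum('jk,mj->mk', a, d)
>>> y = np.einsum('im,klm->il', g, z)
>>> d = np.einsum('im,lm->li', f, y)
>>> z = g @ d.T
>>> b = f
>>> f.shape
(3, 3)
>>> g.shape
(2, 3)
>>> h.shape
(2, 19)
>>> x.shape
(19, 3)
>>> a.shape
(19, 2)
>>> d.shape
(2, 3)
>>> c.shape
(19,)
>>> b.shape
(3, 3)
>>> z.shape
(2, 2)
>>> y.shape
(2, 3)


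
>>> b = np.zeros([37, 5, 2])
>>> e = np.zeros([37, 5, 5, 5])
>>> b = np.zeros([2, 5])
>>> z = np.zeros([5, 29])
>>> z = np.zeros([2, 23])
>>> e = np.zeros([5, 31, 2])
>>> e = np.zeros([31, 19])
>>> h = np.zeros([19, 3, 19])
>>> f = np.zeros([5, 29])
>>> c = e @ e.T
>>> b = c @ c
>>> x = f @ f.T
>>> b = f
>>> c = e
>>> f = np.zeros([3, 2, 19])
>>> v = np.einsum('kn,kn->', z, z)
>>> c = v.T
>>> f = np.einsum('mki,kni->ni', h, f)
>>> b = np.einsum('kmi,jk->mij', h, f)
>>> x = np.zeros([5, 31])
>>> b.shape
(3, 19, 2)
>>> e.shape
(31, 19)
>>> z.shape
(2, 23)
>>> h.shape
(19, 3, 19)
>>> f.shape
(2, 19)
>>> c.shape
()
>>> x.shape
(5, 31)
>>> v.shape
()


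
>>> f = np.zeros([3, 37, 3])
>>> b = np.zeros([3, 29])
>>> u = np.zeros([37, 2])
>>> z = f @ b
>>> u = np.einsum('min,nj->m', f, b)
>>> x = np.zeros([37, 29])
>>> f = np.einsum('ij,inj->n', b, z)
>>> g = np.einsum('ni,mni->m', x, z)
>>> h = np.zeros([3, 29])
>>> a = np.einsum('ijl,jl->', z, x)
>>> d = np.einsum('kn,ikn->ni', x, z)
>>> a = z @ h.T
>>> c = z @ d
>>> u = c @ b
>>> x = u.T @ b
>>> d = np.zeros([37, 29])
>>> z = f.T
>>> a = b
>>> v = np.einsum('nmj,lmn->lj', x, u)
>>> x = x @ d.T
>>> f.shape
(37,)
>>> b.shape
(3, 29)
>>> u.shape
(3, 37, 29)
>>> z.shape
(37,)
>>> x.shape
(29, 37, 37)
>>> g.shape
(3,)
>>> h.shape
(3, 29)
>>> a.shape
(3, 29)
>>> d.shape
(37, 29)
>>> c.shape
(3, 37, 3)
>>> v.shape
(3, 29)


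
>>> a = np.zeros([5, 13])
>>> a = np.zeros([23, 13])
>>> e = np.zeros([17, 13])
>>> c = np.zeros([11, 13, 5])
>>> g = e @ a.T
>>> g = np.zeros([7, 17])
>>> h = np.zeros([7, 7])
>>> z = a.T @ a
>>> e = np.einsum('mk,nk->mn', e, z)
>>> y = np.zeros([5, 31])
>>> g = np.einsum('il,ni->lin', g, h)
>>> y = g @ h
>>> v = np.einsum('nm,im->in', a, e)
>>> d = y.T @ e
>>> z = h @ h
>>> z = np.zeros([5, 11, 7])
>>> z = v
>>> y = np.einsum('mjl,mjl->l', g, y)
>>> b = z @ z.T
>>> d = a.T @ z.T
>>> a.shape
(23, 13)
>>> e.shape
(17, 13)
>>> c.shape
(11, 13, 5)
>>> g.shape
(17, 7, 7)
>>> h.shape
(7, 7)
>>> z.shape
(17, 23)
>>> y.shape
(7,)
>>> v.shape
(17, 23)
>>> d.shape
(13, 17)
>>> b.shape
(17, 17)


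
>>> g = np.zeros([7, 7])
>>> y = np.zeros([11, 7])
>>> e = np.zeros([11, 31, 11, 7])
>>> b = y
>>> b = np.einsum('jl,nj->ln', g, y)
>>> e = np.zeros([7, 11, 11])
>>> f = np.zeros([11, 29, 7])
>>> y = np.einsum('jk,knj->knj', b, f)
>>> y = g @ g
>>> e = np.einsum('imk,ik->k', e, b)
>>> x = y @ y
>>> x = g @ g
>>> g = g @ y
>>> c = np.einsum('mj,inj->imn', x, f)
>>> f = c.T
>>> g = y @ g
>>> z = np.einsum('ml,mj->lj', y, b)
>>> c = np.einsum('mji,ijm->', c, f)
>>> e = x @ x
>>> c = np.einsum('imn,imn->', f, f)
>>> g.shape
(7, 7)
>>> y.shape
(7, 7)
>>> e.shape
(7, 7)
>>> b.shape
(7, 11)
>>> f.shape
(29, 7, 11)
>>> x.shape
(7, 7)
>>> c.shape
()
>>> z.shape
(7, 11)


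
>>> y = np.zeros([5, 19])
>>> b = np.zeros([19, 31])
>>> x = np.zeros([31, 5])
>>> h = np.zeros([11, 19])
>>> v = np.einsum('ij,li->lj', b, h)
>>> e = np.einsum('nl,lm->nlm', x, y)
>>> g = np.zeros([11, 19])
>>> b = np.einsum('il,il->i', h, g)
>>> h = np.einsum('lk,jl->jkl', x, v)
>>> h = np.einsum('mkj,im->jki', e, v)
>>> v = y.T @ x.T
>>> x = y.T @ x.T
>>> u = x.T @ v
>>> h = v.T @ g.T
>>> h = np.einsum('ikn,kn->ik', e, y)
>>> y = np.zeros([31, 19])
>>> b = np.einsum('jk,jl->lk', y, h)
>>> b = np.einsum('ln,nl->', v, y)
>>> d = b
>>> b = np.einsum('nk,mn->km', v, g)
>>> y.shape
(31, 19)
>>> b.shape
(31, 11)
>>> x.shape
(19, 31)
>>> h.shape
(31, 5)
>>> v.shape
(19, 31)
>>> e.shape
(31, 5, 19)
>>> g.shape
(11, 19)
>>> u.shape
(31, 31)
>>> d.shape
()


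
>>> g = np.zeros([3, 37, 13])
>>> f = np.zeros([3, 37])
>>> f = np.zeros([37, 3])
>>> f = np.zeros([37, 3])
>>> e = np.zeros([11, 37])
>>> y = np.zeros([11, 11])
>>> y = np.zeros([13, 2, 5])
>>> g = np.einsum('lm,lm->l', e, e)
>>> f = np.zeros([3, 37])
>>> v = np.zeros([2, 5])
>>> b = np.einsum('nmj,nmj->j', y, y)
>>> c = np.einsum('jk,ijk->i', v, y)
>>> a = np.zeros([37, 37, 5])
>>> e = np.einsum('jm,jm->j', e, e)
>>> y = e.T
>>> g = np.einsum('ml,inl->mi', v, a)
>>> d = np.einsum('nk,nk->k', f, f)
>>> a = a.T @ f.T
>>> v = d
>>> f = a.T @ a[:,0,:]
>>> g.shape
(2, 37)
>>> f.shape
(3, 37, 3)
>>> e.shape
(11,)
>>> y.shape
(11,)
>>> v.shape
(37,)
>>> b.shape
(5,)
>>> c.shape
(13,)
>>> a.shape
(5, 37, 3)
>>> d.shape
(37,)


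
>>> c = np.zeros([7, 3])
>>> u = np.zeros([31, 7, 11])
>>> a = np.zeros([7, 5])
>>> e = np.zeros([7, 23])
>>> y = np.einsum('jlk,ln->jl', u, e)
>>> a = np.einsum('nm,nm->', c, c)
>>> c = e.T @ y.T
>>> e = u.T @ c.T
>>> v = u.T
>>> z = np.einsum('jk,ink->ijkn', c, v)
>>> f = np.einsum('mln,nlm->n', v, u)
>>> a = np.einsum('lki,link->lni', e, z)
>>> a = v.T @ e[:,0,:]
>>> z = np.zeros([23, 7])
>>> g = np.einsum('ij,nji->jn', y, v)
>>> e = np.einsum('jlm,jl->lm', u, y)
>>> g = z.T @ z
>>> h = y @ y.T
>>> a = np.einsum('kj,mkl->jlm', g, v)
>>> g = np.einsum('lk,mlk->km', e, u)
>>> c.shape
(23, 31)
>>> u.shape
(31, 7, 11)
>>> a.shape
(7, 31, 11)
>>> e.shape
(7, 11)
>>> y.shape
(31, 7)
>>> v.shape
(11, 7, 31)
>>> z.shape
(23, 7)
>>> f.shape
(31,)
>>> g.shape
(11, 31)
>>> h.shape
(31, 31)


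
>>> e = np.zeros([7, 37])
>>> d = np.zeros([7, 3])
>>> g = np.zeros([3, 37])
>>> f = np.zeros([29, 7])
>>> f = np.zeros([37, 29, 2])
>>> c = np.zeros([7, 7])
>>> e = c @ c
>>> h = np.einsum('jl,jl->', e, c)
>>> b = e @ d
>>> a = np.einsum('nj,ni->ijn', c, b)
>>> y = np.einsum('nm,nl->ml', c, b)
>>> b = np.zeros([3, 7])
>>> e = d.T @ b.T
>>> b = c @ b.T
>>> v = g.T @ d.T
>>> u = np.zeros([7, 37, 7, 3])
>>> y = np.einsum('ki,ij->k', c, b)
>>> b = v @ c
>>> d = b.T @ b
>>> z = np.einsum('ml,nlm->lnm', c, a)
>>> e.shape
(3, 3)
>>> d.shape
(7, 7)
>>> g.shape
(3, 37)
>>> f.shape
(37, 29, 2)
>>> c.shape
(7, 7)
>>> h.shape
()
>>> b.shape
(37, 7)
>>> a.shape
(3, 7, 7)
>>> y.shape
(7,)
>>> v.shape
(37, 7)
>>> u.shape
(7, 37, 7, 3)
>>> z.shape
(7, 3, 7)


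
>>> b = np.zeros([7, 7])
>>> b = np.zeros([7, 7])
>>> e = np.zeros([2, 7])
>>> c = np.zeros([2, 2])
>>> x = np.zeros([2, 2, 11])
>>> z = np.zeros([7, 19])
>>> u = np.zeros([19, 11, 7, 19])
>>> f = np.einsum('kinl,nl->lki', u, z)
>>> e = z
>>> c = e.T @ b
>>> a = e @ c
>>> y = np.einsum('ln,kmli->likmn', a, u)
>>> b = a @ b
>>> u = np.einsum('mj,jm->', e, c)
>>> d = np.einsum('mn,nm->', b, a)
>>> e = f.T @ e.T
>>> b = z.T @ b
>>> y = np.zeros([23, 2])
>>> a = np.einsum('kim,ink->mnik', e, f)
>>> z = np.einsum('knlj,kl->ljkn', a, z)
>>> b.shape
(19, 7)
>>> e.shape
(11, 19, 7)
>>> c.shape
(19, 7)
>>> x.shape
(2, 2, 11)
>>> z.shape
(19, 11, 7, 19)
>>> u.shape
()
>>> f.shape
(19, 19, 11)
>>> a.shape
(7, 19, 19, 11)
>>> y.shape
(23, 2)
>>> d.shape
()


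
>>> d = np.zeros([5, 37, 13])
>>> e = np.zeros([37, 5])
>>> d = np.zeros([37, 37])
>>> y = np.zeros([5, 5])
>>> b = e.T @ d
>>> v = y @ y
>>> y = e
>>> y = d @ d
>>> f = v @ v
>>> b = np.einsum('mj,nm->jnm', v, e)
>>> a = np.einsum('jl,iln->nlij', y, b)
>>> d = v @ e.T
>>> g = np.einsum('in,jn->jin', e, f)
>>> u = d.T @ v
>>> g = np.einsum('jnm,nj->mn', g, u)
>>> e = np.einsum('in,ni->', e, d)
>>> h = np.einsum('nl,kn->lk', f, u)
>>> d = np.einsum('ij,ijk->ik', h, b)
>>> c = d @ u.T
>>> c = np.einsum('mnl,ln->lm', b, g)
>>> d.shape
(5, 5)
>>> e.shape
()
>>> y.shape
(37, 37)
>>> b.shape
(5, 37, 5)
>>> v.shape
(5, 5)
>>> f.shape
(5, 5)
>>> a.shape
(5, 37, 5, 37)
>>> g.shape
(5, 37)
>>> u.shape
(37, 5)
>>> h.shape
(5, 37)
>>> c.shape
(5, 5)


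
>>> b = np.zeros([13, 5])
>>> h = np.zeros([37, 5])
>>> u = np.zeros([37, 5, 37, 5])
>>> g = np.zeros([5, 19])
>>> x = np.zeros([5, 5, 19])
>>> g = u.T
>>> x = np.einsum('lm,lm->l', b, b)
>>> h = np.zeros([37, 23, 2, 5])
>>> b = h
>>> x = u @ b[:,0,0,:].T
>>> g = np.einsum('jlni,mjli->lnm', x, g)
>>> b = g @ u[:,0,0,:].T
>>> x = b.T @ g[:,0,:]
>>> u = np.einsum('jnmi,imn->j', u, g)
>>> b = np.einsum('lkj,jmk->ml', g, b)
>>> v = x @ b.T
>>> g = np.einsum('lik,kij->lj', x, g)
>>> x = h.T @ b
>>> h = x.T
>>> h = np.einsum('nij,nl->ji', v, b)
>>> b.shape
(37, 5)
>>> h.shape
(37, 37)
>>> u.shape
(37,)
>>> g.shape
(37, 5)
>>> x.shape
(5, 2, 23, 5)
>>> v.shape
(37, 37, 37)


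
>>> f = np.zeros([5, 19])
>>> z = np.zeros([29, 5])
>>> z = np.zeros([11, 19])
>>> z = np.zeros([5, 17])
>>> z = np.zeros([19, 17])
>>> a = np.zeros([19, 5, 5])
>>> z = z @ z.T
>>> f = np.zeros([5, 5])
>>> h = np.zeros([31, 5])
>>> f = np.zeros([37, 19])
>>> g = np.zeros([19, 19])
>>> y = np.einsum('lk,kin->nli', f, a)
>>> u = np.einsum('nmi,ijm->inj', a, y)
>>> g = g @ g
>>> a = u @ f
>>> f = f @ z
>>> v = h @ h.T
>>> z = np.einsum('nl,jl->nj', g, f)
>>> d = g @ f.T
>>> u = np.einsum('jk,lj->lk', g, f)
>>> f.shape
(37, 19)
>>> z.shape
(19, 37)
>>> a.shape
(5, 19, 19)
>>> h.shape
(31, 5)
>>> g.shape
(19, 19)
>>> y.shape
(5, 37, 5)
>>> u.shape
(37, 19)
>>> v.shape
(31, 31)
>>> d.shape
(19, 37)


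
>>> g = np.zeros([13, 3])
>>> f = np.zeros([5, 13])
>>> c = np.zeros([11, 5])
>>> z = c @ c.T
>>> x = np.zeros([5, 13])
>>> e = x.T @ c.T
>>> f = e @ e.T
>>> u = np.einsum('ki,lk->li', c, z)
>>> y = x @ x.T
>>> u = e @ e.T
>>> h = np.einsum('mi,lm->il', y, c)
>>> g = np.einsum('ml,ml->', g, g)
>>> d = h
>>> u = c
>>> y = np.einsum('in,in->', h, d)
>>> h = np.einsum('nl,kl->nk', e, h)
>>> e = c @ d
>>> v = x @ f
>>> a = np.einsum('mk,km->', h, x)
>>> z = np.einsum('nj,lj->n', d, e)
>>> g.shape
()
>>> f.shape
(13, 13)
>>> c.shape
(11, 5)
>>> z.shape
(5,)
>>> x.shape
(5, 13)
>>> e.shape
(11, 11)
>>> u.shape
(11, 5)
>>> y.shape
()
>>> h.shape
(13, 5)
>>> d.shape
(5, 11)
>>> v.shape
(5, 13)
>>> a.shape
()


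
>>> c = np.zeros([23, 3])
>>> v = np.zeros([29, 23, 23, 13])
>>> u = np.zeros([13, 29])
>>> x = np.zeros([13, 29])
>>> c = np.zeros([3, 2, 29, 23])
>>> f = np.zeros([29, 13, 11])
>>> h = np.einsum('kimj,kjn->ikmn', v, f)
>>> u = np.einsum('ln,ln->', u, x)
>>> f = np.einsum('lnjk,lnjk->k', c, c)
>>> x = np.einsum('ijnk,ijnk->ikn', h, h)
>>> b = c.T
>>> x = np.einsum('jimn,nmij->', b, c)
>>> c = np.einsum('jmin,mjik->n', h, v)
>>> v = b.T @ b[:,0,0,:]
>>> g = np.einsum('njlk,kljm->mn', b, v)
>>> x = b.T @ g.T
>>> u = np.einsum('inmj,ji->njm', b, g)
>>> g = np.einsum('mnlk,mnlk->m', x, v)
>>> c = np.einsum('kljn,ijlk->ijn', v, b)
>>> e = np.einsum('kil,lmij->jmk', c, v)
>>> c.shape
(23, 29, 3)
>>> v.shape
(3, 2, 29, 3)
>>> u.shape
(29, 3, 2)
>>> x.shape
(3, 2, 29, 3)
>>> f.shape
(23,)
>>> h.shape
(23, 29, 23, 11)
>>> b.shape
(23, 29, 2, 3)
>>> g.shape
(3,)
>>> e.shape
(3, 2, 23)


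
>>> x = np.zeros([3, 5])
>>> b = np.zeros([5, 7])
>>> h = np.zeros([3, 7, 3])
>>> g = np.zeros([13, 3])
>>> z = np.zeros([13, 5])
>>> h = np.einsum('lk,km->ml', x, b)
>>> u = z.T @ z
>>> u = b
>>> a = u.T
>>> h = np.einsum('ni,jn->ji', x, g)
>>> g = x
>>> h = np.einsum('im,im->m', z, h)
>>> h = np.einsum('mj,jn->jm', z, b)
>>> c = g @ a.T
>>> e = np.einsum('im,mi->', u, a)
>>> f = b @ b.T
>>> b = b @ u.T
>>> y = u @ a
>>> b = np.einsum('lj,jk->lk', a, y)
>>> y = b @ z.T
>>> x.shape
(3, 5)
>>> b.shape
(7, 5)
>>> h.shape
(5, 13)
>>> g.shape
(3, 5)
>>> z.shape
(13, 5)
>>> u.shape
(5, 7)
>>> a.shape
(7, 5)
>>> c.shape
(3, 7)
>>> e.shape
()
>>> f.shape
(5, 5)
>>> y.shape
(7, 13)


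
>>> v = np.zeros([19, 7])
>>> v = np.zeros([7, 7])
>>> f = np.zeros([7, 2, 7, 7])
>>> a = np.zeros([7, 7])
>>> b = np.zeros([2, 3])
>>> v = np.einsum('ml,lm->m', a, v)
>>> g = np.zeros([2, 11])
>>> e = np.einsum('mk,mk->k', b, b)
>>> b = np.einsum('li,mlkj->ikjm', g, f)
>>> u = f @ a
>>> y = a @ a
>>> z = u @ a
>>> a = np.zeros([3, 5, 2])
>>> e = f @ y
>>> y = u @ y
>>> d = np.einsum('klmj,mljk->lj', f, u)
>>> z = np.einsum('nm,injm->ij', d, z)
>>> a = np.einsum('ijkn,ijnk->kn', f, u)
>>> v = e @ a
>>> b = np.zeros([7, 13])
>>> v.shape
(7, 2, 7, 7)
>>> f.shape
(7, 2, 7, 7)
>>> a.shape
(7, 7)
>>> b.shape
(7, 13)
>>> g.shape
(2, 11)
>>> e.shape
(7, 2, 7, 7)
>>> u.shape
(7, 2, 7, 7)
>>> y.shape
(7, 2, 7, 7)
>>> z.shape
(7, 7)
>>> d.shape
(2, 7)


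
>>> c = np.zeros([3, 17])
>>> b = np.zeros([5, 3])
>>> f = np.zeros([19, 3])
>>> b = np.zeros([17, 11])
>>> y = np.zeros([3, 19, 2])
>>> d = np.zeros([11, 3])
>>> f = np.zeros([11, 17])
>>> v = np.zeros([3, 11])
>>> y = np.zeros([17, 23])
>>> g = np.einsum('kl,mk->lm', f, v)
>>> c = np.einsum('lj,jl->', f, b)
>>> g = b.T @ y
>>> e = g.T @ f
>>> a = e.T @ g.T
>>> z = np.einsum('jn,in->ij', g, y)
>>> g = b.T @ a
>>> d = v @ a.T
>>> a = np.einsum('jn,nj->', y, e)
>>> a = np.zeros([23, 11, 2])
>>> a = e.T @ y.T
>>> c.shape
()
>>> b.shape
(17, 11)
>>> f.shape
(11, 17)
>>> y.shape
(17, 23)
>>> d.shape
(3, 17)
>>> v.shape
(3, 11)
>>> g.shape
(11, 11)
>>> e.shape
(23, 17)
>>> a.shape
(17, 17)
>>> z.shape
(17, 11)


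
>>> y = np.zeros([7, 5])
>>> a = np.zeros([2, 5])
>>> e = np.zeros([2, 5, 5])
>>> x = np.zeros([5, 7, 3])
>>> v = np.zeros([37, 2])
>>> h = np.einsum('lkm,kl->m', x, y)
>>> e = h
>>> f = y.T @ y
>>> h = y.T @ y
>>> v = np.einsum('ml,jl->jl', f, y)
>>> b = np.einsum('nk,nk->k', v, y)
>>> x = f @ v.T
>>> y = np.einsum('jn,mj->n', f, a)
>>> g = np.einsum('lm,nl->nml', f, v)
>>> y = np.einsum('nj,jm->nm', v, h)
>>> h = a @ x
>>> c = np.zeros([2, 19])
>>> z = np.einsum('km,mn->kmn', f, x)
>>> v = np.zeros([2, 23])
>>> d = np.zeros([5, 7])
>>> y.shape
(7, 5)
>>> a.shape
(2, 5)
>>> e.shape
(3,)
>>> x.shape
(5, 7)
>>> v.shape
(2, 23)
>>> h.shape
(2, 7)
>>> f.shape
(5, 5)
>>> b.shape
(5,)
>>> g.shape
(7, 5, 5)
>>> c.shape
(2, 19)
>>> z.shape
(5, 5, 7)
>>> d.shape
(5, 7)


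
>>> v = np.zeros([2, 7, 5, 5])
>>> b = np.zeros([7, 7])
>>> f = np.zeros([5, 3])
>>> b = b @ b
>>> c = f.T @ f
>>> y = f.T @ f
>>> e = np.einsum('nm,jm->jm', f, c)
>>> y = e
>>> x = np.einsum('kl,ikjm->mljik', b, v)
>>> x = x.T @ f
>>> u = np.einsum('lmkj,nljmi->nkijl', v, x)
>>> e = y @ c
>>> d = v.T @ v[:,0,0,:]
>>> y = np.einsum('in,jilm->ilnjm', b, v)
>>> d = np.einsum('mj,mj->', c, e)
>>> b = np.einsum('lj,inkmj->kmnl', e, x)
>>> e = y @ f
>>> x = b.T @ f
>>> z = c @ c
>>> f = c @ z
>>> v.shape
(2, 7, 5, 5)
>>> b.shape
(5, 7, 2, 3)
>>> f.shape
(3, 3)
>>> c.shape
(3, 3)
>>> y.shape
(7, 5, 7, 2, 5)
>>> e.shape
(7, 5, 7, 2, 3)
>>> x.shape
(3, 2, 7, 3)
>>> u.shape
(7, 5, 3, 5, 2)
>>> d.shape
()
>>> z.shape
(3, 3)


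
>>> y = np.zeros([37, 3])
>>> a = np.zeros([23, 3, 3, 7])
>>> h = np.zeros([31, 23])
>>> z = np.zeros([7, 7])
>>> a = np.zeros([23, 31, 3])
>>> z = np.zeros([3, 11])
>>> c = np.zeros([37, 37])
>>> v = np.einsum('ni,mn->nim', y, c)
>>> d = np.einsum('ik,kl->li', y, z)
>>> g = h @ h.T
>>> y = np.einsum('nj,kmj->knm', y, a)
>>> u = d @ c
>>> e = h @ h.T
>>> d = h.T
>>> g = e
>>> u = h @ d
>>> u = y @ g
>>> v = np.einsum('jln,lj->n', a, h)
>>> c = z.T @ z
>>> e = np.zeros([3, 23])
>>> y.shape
(23, 37, 31)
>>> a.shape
(23, 31, 3)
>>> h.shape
(31, 23)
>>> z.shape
(3, 11)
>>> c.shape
(11, 11)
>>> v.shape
(3,)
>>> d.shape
(23, 31)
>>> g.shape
(31, 31)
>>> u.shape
(23, 37, 31)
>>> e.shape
(3, 23)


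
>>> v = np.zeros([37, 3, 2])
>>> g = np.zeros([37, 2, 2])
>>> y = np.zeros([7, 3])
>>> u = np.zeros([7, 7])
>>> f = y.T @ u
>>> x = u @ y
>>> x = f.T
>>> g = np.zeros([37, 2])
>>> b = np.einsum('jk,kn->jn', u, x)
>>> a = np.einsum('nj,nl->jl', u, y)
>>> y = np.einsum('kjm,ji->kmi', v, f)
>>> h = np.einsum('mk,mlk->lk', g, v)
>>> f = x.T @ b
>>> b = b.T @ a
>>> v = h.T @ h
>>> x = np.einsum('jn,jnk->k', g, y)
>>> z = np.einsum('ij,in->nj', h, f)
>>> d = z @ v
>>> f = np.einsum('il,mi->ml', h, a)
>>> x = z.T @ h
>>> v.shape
(2, 2)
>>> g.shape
(37, 2)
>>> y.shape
(37, 2, 7)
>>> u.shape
(7, 7)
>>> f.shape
(7, 2)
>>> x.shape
(2, 2)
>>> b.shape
(3, 3)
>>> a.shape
(7, 3)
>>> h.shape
(3, 2)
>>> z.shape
(3, 2)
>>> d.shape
(3, 2)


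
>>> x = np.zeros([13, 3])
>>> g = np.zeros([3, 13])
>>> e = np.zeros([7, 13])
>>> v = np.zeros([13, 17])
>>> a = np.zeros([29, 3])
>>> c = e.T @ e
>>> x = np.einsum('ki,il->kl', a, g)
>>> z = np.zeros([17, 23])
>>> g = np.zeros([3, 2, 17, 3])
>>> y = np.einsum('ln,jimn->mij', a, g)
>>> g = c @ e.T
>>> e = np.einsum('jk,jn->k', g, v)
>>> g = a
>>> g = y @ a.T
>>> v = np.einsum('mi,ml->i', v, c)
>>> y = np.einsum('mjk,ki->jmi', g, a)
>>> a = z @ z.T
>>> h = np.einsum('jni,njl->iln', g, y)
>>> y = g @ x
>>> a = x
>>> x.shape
(29, 13)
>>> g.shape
(17, 2, 29)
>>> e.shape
(7,)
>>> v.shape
(17,)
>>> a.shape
(29, 13)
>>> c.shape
(13, 13)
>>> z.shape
(17, 23)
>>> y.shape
(17, 2, 13)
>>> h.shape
(29, 3, 2)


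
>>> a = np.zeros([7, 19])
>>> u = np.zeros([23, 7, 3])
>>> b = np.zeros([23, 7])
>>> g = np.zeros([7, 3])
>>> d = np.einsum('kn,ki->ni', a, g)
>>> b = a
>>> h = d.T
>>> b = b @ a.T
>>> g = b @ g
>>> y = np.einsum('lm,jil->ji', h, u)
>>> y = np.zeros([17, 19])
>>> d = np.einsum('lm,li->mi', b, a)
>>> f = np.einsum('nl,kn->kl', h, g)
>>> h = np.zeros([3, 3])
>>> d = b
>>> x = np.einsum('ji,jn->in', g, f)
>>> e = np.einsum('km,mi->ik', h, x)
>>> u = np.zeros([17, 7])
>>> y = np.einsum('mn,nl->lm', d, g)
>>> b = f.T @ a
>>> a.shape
(7, 19)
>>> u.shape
(17, 7)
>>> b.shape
(19, 19)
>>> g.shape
(7, 3)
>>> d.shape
(7, 7)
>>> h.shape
(3, 3)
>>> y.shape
(3, 7)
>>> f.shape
(7, 19)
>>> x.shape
(3, 19)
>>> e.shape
(19, 3)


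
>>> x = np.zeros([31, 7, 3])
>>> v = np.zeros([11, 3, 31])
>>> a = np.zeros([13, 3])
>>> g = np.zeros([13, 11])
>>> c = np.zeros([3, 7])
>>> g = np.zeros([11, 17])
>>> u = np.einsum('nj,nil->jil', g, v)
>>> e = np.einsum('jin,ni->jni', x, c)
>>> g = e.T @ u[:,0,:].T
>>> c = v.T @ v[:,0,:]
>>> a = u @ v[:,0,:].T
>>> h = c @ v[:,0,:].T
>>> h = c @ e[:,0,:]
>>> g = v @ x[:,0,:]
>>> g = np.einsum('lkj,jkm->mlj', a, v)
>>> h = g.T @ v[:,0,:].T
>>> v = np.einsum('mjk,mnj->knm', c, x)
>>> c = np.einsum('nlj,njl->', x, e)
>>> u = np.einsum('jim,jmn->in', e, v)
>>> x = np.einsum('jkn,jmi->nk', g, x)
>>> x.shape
(11, 17)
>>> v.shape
(31, 7, 31)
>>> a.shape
(17, 3, 11)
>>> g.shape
(31, 17, 11)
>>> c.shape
()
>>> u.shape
(3, 31)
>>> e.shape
(31, 3, 7)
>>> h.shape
(11, 17, 11)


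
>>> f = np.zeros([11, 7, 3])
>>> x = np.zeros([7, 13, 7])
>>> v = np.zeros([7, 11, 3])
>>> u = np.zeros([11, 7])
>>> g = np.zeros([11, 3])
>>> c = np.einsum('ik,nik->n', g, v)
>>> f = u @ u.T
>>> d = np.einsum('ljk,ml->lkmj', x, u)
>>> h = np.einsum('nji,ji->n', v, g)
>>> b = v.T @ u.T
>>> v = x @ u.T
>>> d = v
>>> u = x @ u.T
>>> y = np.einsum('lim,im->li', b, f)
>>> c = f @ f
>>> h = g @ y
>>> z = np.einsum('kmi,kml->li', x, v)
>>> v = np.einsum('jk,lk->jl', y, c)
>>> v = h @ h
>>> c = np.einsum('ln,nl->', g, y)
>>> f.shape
(11, 11)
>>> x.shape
(7, 13, 7)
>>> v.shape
(11, 11)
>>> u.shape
(7, 13, 11)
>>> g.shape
(11, 3)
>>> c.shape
()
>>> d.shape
(7, 13, 11)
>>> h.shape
(11, 11)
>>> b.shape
(3, 11, 11)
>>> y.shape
(3, 11)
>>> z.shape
(11, 7)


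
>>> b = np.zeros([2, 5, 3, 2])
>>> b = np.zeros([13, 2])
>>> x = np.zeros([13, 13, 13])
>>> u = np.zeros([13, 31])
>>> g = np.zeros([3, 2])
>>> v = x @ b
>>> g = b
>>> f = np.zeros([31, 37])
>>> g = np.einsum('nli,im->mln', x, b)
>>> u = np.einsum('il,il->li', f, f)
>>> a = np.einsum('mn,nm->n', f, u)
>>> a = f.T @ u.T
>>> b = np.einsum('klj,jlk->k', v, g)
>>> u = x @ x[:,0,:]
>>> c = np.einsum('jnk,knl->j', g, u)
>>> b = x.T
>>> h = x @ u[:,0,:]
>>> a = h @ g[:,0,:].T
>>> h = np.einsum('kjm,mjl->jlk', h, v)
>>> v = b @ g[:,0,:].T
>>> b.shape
(13, 13, 13)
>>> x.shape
(13, 13, 13)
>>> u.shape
(13, 13, 13)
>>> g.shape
(2, 13, 13)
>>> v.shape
(13, 13, 2)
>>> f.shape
(31, 37)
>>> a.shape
(13, 13, 2)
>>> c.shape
(2,)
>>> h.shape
(13, 2, 13)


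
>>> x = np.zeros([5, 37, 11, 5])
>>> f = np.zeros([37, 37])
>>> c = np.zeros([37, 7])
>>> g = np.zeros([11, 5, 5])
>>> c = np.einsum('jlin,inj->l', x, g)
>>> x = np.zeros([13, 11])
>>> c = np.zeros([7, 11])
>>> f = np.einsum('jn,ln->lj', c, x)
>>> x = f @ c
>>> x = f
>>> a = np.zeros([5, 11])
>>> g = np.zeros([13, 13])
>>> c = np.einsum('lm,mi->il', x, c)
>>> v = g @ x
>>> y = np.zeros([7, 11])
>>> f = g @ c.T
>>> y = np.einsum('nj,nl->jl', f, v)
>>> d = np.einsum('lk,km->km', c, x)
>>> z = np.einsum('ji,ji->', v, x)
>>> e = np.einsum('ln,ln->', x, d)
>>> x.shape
(13, 7)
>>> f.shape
(13, 11)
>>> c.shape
(11, 13)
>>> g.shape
(13, 13)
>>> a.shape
(5, 11)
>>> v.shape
(13, 7)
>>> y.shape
(11, 7)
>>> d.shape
(13, 7)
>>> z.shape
()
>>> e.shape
()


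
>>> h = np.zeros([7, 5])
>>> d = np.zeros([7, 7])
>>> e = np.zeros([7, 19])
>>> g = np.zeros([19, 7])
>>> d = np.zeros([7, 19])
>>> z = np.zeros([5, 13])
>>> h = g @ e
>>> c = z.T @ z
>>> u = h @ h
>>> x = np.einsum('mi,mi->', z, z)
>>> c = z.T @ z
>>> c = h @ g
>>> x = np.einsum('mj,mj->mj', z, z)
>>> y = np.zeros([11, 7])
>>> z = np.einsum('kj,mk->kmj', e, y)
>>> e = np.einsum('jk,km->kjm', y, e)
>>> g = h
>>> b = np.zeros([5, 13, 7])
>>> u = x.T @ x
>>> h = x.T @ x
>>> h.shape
(13, 13)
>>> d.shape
(7, 19)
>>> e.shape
(7, 11, 19)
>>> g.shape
(19, 19)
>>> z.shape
(7, 11, 19)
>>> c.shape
(19, 7)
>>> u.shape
(13, 13)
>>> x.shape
(5, 13)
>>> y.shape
(11, 7)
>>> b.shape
(5, 13, 7)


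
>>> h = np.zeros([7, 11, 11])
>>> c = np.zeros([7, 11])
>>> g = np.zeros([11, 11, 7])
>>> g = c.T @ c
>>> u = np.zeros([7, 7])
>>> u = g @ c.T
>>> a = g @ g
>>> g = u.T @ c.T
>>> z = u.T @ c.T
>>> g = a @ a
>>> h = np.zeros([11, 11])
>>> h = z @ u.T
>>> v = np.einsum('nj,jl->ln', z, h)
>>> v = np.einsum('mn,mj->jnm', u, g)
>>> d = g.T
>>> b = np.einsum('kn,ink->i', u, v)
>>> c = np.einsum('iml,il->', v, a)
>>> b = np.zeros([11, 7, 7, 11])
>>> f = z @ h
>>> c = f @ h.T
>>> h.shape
(7, 11)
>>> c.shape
(7, 7)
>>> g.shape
(11, 11)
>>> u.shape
(11, 7)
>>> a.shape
(11, 11)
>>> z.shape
(7, 7)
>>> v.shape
(11, 7, 11)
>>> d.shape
(11, 11)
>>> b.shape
(11, 7, 7, 11)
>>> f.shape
(7, 11)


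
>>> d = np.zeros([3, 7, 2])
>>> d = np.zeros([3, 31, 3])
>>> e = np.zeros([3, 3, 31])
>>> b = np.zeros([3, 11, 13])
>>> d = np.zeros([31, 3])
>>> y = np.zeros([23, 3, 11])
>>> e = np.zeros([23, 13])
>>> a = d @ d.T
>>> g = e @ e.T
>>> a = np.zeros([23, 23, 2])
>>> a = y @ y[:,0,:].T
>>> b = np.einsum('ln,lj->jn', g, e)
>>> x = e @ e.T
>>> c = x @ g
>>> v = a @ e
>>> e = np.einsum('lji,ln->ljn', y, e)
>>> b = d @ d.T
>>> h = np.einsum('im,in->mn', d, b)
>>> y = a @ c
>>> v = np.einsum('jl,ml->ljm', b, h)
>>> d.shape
(31, 3)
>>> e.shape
(23, 3, 13)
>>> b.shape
(31, 31)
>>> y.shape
(23, 3, 23)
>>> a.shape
(23, 3, 23)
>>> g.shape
(23, 23)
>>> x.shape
(23, 23)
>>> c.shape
(23, 23)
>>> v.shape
(31, 31, 3)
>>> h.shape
(3, 31)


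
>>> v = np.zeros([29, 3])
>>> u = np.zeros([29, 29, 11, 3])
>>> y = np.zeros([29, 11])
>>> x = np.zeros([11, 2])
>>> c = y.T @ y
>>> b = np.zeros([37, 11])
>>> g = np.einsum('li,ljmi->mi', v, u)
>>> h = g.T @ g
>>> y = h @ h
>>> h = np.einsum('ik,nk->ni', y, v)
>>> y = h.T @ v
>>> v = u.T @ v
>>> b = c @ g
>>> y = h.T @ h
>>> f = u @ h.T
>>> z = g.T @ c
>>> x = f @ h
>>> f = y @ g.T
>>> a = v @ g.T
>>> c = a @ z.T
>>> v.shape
(3, 11, 29, 3)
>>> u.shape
(29, 29, 11, 3)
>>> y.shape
(3, 3)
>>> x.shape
(29, 29, 11, 3)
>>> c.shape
(3, 11, 29, 3)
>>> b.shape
(11, 3)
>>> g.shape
(11, 3)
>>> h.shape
(29, 3)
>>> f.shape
(3, 11)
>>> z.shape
(3, 11)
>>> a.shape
(3, 11, 29, 11)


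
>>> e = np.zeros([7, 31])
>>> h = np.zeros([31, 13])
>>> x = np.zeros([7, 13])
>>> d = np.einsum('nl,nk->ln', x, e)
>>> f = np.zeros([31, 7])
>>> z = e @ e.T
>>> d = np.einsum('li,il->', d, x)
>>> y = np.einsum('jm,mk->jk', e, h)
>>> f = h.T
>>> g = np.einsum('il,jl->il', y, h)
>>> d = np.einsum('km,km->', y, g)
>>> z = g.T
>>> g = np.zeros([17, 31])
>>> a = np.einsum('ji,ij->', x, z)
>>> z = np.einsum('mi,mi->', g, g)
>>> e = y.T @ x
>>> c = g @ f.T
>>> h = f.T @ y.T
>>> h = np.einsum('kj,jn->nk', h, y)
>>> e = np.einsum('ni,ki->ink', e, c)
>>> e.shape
(13, 13, 17)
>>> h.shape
(13, 31)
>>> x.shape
(7, 13)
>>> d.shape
()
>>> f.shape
(13, 31)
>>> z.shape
()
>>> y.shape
(7, 13)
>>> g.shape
(17, 31)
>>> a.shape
()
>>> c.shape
(17, 13)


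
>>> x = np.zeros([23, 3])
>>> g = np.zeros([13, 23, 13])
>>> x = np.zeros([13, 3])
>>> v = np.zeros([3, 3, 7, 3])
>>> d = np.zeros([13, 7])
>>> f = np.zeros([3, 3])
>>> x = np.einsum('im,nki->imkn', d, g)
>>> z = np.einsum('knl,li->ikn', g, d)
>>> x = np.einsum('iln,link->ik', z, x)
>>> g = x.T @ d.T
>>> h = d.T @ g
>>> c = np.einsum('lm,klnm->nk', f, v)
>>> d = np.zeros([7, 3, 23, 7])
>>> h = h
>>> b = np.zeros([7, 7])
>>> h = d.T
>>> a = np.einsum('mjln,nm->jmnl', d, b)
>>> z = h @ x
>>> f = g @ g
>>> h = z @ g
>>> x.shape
(7, 13)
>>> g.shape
(13, 13)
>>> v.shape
(3, 3, 7, 3)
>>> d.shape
(7, 3, 23, 7)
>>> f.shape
(13, 13)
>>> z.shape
(7, 23, 3, 13)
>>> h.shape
(7, 23, 3, 13)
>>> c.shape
(7, 3)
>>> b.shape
(7, 7)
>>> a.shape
(3, 7, 7, 23)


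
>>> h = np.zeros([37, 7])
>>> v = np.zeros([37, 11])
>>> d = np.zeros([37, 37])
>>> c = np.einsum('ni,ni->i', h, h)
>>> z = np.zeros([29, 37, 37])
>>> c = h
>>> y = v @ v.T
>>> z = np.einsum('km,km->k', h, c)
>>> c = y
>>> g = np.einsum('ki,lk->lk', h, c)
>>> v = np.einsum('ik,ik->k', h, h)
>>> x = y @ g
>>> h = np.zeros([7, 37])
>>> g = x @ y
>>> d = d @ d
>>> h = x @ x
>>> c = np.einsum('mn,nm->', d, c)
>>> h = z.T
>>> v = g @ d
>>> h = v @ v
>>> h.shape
(37, 37)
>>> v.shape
(37, 37)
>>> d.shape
(37, 37)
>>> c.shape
()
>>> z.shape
(37,)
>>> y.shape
(37, 37)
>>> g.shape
(37, 37)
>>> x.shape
(37, 37)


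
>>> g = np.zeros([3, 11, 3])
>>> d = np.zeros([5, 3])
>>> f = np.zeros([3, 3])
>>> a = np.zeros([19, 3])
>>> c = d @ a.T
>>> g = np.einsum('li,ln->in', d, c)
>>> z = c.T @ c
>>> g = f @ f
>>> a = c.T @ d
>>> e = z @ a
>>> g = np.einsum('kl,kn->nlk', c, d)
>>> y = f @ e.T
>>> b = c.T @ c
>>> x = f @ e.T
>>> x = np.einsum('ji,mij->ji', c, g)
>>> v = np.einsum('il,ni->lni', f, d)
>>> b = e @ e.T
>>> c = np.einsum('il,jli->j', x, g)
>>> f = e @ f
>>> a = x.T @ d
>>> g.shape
(3, 19, 5)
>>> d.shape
(5, 3)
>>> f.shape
(19, 3)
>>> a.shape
(19, 3)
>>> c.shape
(3,)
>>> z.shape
(19, 19)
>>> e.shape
(19, 3)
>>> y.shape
(3, 19)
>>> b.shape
(19, 19)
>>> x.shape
(5, 19)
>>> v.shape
(3, 5, 3)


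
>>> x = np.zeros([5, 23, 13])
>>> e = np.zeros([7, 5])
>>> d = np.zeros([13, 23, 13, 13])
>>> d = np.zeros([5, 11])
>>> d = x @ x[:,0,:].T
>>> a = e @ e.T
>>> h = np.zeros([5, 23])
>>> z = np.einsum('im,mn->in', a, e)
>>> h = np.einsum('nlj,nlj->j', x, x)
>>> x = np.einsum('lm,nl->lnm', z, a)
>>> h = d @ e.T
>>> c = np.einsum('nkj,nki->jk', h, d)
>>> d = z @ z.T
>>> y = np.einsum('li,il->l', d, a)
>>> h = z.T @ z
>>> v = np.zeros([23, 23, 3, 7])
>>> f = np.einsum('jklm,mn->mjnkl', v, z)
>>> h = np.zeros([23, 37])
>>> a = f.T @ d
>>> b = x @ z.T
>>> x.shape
(7, 7, 5)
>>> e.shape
(7, 5)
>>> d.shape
(7, 7)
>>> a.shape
(3, 23, 5, 23, 7)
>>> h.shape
(23, 37)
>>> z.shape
(7, 5)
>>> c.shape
(7, 23)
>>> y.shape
(7,)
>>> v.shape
(23, 23, 3, 7)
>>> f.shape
(7, 23, 5, 23, 3)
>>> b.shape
(7, 7, 7)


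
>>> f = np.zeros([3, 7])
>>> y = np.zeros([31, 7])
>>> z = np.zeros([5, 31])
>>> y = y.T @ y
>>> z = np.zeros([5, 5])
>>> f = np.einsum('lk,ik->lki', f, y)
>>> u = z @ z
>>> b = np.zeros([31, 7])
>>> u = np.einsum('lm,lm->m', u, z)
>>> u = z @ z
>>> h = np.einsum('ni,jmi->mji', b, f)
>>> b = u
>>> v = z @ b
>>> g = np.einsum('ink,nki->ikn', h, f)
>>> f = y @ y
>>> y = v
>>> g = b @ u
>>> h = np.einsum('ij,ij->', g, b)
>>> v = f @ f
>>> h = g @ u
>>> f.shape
(7, 7)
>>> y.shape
(5, 5)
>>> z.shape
(5, 5)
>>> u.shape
(5, 5)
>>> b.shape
(5, 5)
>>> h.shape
(5, 5)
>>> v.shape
(7, 7)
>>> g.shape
(5, 5)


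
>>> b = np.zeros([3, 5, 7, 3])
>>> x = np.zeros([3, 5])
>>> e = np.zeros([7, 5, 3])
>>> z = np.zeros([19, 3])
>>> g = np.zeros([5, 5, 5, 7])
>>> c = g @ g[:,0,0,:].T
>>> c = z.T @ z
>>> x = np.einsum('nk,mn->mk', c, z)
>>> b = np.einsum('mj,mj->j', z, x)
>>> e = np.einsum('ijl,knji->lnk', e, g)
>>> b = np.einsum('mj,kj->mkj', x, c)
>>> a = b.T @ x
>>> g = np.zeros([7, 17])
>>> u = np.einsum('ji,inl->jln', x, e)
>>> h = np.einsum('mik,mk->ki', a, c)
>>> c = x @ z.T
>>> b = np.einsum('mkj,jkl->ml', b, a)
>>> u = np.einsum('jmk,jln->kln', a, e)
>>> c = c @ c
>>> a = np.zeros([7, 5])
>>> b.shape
(19, 3)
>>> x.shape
(19, 3)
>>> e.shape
(3, 5, 5)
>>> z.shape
(19, 3)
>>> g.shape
(7, 17)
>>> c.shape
(19, 19)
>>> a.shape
(7, 5)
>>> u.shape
(3, 5, 5)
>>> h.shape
(3, 3)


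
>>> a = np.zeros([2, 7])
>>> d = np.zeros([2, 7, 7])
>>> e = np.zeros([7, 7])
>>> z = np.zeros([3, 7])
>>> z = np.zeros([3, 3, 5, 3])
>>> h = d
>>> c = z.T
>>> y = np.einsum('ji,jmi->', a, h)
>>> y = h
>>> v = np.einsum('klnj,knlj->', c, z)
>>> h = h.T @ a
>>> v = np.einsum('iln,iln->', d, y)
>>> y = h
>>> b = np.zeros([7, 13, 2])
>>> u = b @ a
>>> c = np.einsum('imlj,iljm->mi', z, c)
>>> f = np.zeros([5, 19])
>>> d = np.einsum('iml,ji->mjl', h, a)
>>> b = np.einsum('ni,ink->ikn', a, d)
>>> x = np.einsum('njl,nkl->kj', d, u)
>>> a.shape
(2, 7)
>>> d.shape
(7, 2, 7)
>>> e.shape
(7, 7)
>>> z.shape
(3, 3, 5, 3)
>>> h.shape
(7, 7, 7)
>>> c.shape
(3, 3)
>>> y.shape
(7, 7, 7)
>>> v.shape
()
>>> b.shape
(7, 7, 2)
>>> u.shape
(7, 13, 7)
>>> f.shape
(5, 19)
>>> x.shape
(13, 2)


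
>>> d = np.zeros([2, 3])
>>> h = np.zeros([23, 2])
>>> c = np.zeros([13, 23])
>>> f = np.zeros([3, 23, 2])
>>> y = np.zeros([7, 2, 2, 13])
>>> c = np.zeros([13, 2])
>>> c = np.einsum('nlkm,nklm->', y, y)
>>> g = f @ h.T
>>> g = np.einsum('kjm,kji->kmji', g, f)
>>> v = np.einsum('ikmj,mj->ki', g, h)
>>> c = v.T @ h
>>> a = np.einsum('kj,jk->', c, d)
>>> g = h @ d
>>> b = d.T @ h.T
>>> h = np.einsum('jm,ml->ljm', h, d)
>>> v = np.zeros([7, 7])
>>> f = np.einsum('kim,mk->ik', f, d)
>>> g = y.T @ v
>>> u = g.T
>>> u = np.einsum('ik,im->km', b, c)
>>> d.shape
(2, 3)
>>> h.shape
(3, 23, 2)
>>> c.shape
(3, 2)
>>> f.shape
(23, 3)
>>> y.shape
(7, 2, 2, 13)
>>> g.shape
(13, 2, 2, 7)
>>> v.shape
(7, 7)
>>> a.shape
()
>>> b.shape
(3, 23)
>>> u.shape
(23, 2)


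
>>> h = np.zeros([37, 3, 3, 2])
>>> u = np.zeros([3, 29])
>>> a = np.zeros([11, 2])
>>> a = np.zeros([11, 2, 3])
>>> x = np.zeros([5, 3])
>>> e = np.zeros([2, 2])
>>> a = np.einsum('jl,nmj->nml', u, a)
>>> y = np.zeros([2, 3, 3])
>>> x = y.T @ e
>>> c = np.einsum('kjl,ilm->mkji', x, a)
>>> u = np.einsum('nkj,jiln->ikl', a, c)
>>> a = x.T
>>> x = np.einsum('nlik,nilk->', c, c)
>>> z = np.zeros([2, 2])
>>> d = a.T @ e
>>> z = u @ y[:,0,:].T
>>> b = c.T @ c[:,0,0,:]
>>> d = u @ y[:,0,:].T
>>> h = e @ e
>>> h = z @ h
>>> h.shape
(3, 2, 2)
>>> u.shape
(3, 2, 3)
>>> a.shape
(2, 3, 3)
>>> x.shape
()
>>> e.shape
(2, 2)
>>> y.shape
(2, 3, 3)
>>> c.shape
(29, 3, 3, 11)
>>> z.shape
(3, 2, 2)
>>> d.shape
(3, 2, 2)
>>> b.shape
(11, 3, 3, 11)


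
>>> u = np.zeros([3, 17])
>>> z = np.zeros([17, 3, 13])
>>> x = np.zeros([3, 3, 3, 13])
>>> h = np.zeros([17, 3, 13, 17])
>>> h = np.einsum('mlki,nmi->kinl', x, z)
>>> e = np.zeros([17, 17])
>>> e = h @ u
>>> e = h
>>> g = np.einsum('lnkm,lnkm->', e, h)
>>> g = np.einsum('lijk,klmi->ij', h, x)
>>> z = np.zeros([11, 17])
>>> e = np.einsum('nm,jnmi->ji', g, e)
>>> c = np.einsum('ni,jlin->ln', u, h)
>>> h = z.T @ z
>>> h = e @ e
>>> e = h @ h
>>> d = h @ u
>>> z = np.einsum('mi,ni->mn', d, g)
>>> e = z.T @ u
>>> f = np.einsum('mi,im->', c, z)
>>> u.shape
(3, 17)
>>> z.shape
(3, 13)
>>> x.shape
(3, 3, 3, 13)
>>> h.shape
(3, 3)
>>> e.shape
(13, 17)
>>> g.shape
(13, 17)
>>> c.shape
(13, 3)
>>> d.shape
(3, 17)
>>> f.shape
()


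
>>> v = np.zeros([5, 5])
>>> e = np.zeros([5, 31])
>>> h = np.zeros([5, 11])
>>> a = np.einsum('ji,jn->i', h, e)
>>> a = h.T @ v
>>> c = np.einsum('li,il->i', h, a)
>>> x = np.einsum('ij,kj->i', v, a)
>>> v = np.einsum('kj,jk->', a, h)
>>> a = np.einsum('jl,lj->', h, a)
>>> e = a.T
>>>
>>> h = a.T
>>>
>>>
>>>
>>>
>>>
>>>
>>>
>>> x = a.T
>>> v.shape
()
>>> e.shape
()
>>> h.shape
()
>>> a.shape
()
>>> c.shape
(11,)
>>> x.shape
()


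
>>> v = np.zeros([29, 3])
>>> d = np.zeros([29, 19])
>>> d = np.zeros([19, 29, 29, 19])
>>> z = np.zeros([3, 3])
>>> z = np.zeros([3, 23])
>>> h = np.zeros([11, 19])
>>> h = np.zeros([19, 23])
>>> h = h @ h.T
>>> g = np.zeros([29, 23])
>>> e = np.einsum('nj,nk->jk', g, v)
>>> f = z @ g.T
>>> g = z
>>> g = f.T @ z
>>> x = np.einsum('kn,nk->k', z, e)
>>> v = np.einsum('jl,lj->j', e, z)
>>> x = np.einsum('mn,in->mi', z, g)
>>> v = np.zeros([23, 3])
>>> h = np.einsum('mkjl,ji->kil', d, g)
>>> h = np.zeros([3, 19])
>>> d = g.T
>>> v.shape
(23, 3)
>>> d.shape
(23, 29)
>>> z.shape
(3, 23)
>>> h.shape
(3, 19)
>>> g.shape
(29, 23)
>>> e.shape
(23, 3)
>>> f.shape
(3, 29)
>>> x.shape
(3, 29)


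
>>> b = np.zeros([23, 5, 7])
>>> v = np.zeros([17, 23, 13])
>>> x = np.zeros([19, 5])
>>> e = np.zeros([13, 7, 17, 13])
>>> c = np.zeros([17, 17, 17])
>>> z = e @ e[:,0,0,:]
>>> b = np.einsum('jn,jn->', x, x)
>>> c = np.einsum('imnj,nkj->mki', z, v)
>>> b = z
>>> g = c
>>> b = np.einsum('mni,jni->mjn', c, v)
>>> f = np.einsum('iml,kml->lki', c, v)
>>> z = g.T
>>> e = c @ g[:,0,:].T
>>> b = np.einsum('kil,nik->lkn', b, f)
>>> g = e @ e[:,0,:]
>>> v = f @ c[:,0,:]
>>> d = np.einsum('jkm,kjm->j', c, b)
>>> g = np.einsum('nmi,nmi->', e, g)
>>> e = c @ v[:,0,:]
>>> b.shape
(23, 7, 13)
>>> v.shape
(13, 17, 13)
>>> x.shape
(19, 5)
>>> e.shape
(7, 23, 13)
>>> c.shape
(7, 23, 13)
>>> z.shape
(13, 23, 7)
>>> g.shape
()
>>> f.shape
(13, 17, 7)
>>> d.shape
(7,)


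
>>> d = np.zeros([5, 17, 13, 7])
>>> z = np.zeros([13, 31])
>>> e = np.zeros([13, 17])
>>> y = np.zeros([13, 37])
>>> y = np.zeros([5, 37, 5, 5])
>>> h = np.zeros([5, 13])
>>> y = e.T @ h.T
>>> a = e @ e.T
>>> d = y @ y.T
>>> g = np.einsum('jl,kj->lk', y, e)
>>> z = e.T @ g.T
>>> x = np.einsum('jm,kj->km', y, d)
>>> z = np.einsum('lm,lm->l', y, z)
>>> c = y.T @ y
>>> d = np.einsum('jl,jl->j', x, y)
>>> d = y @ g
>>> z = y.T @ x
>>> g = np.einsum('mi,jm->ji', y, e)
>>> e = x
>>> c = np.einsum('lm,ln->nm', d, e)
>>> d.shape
(17, 13)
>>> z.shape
(5, 5)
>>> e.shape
(17, 5)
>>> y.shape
(17, 5)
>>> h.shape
(5, 13)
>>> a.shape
(13, 13)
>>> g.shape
(13, 5)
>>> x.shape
(17, 5)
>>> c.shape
(5, 13)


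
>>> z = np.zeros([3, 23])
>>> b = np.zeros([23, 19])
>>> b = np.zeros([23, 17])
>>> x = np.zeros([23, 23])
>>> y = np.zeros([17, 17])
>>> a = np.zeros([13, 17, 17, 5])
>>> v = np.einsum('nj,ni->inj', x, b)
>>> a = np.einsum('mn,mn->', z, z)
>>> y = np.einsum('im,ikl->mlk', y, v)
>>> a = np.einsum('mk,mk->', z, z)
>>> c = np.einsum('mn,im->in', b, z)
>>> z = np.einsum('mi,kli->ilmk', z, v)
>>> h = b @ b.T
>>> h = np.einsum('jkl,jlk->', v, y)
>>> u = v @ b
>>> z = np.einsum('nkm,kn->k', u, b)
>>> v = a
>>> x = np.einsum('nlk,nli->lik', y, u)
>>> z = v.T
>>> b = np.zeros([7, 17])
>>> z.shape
()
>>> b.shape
(7, 17)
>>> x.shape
(23, 17, 23)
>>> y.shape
(17, 23, 23)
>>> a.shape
()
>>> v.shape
()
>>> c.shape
(3, 17)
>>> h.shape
()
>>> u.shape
(17, 23, 17)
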